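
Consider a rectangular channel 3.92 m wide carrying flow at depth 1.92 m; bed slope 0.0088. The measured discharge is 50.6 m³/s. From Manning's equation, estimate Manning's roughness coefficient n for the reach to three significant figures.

0.0137

A = b·y = 3.92 × 1.92 = 7.526 m²
P = b + 2y = 3.92 + 2×1.92 = 7.760 m
R = A/P = 7.526/7.760 = 0.9699 m
n = (1/Q)·A·R^(2/3)·S^(1/2) = (1/50.6) × 7.526 × 0.9798 × 0.09381 = 0.01367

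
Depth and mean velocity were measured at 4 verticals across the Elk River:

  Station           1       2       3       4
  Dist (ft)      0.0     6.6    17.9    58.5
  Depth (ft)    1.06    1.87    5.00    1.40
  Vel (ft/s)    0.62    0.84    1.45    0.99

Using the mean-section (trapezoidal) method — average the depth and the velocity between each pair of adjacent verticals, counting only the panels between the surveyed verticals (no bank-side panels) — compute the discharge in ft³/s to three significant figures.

Panel 1-2: Δb = 6.6 ft, d̄ = (1.06+1.87)/2 = 1.465, v̄ = (0.62+0.84)/2 = 0.73 → q = 6.6×1.465×0.73 = 7.058 ft³/s
Panel 2-3: Δb = 11.3 ft, d̄ = (1.87+5.00)/2 = 3.435, v̄ = (0.84+1.45)/2 = 1.145 → q = 11.3×3.435×1.145 = 44.44 ft³/s
Panel 3-4: Δb = 40.6 ft, d̄ = (5.00+1.40)/2 = 3.2, v̄ = (1.45+0.99)/2 = 1.22 → q = 40.6×3.2×1.22 = 158.5 ft³/s
Q = Σ q = 210.0 ft³/s

210 ft³/s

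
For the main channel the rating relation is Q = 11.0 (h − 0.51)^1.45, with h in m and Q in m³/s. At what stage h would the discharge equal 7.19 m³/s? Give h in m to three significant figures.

h − h₀ = (Q/C)^(1/b) = (7.19/11.0)^(1/1.45) = 0.7458 m
h = 0.51 + 0.7458 = 1.256 m

1.26 m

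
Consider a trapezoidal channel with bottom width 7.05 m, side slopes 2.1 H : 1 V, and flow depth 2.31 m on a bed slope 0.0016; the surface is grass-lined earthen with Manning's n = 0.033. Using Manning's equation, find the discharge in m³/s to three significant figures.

44.5 m³/s

A = (b + z·y)·y = (7.05 + 2.1×2.31)×2.31 = 27.49 m²
P = b + 2y√(1+z²) = 7.05 + 2×2.31×√(1+2.1²) = 17.80 m
R = A/P = 27.49/17.80 = 1.545 m
Q = (1/n)·A·R^(2/3)·S^(1/2) = (1/0.033) × 27.49 × 1.545^(2/3) × 0.0016^(1/2) = 44.53 m³/s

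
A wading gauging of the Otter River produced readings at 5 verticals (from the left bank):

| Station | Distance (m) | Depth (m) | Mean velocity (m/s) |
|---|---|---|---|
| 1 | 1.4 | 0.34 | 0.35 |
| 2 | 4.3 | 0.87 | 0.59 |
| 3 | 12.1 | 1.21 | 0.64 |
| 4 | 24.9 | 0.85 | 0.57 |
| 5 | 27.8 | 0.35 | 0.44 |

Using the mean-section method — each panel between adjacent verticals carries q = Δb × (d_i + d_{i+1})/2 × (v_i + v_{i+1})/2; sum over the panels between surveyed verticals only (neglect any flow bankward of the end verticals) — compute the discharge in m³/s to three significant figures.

14.7 m³/s

Panel 1-2: Δb = 2.9 m, d̄ = (0.34+0.87)/2 = 0.605, v̄ = (0.35+0.59)/2 = 0.47 → q = 2.9×0.605×0.47 = 0.8246 m³/s
Panel 2-3: Δb = 7.8 m, d̄ = (0.87+1.21)/2 = 1.04, v̄ = (0.59+0.64)/2 = 0.615 → q = 7.8×1.04×0.615 = 4.989 m³/s
Panel 3-4: Δb = 12.8 m, d̄ = (1.21+0.85)/2 = 1.03, v̄ = (0.64+0.57)/2 = 0.605 → q = 12.8×1.03×0.605 = 7.976 m³/s
Panel 4-5: Δb = 2.9 m, d̄ = (0.85+0.35)/2 = 0.6, v̄ = (0.57+0.44)/2 = 0.505 → q = 2.9×0.6×0.505 = 0.8787 m³/s
Q = Σ q = 14.67 m³/s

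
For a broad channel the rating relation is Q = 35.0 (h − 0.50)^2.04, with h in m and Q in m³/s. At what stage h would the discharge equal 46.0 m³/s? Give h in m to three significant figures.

1.64 m

h − h₀ = (Q/C)^(1/b) = (46.0/35.0)^(1/2.04) = 1.143 m
h = 0.50 + 1.143 = 1.643 m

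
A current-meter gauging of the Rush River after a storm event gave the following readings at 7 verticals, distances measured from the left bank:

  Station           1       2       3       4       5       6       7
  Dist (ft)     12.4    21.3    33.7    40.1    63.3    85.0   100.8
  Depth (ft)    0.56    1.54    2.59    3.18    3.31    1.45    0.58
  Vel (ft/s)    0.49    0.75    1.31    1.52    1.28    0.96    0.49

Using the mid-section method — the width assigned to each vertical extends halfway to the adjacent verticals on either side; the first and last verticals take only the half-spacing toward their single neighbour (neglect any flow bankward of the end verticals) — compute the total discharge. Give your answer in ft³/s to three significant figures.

240 ft³/s

w_1 = (21.3 − 12.4)/2 = 4.45 ft; q_1 = 0.49 × 0.56 × 4.45 = 1.221 ft³/s
w_2 = (33.7 − 12.4)/2 = 10.65 ft; q_2 = 0.75 × 1.54 × 10.65 = 12.30 ft³/s
w_3 = (40.1 − 21.3)/2 = 9.4 ft; q_3 = 1.31 × 2.59 × 9.4 = 31.89 ft³/s
w_4 = (63.3 − 33.7)/2 = 14.8 ft; q_4 = 1.52 × 3.18 × 14.8 = 71.54 ft³/s
w_5 = (85.0 − 40.1)/2 = 22.45 ft; q_5 = 1.28 × 3.31 × 22.45 = 95.12 ft³/s
w_6 = (100.8 − 63.3)/2 = 18.75 ft; q_6 = 0.96 × 1.45 × 18.75 = 26.10 ft³/s
w_7 = (100.8 − 85.0)/2 = 7.9 ft; q_7 = 0.49 × 0.58 × 7.9 = 2.245 ft³/s
Q = Σ qᵢ = 240.4 ft³/s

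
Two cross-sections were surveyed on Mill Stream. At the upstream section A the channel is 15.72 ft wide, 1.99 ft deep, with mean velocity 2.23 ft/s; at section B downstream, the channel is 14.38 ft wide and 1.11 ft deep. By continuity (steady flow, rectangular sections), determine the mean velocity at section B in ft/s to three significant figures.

Q = A₁V₁ = (15.72×1.99) × 2.23 = 69.76 ft³/s
A₂ = 14.38 × 1.11 = 15.96 ft²
V₂ = Q/A₂ = 69.76/15.96 = 4.370 ft/s

4.37 ft/s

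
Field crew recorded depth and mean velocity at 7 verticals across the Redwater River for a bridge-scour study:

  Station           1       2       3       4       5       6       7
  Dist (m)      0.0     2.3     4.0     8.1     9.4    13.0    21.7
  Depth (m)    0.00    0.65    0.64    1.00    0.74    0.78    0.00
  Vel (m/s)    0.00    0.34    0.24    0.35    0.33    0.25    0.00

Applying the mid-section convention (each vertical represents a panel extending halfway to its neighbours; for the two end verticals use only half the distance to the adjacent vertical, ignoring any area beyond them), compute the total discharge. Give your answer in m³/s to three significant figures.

w_2 = (4.0 − 0.0)/2 = 2 m; q_2 = 0.34 × 0.65 × 2 = 0.4420 m³/s
w_3 = (8.1 − 2.3)/2 = 2.9 m; q_3 = 0.24 × 0.64 × 2.9 = 0.4454 m³/s
w_4 = (9.4 − 4.0)/2 = 2.7 m; q_4 = 0.35 × 1.00 × 2.7 = 0.9450 m³/s
w_5 = (13.0 − 8.1)/2 = 2.45 m; q_5 = 0.33 × 0.74 × 2.45 = 0.5983 m³/s
w_6 = (21.7 − 9.4)/2 = 6.15 m; q_6 = 0.25 × 0.78 × 6.15 = 1.199 m³/s
Stations 1, 7 contribute zero (depth or velocity is 0).
Q = Σ qᵢ = 3.630 m³/s

3.63 m³/s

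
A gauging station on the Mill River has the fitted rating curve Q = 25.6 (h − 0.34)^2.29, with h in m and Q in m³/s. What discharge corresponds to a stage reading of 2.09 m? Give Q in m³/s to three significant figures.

92.2 m³/s

Q = 25.6 × (2.09 − 0.34)^2.29 = 25.6 × 1.75^2.29 = 92.21 m³/s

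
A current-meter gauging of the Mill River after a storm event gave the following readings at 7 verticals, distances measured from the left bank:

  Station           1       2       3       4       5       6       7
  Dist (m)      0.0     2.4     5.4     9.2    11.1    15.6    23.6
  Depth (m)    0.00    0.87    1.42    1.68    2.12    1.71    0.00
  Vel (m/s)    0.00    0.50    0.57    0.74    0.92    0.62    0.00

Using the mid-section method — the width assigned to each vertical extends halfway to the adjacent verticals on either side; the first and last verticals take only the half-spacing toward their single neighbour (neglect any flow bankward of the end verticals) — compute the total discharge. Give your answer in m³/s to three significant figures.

w_2 = (5.4 − 0.0)/2 = 2.7 m; q_2 = 0.50 × 0.87 × 2.7 = 1.175 m³/s
w_3 = (9.2 − 2.4)/2 = 3.4 m; q_3 = 0.57 × 1.42 × 3.4 = 2.752 m³/s
w_4 = (11.1 − 5.4)/2 = 2.85 m; q_4 = 0.74 × 1.68 × 2.85 = 3.543 m³/s
w_5 = (15.6 − 9.2)/2 = 3.2 m; q_5 = 0.92 × 2.12 × 3.2 = 6.241 m³/s
w_6 = (23.6 − 11.1)/2 = 6.25 m; q_6 = 0.62 × 1.71 × 6.25 = 6.626 m³/s
Stations 1, 7 contribute zero (depth or velocity is 0).
Q = Σ qᵢ = 20.34 m³/s

20.3 m³/s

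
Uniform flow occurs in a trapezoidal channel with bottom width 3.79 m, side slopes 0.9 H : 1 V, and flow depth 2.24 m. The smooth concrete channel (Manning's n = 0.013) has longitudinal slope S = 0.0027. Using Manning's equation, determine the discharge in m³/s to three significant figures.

62.7 m³/s

A = (b + z·y)·y = (3.79 + 0.9×2.24)×2.24 = 13.01 m²
P = b + 2y√(1+z²) = 3.79 + 2×2.24×√(1+0.9²) = 9.817 m
R = A/P = 13.01/9.817 = 1.325 m
Q = (1/n)·A·R^(2/3)·S^(1/2) = (1/0.013) × 13.01 × 1.325^(2/3) × 0.0027^(1/2) = 62.70 m³/s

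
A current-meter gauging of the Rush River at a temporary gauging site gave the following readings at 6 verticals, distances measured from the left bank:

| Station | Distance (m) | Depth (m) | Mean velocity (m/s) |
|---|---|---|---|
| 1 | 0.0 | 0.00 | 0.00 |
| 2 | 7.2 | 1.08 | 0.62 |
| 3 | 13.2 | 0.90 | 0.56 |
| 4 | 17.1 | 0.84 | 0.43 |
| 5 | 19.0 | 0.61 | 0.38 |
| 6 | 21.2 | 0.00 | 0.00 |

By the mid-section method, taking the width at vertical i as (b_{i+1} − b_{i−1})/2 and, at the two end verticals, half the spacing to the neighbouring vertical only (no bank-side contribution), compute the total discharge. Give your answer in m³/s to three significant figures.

w_2 = (13.2 − 0.0)/2 = 6.6 m; q_2 = 0.62 × 1.08 × 6.6 = 4.419 m³/s
w_3 = (17.1 − 7.2)/2 = 4.95 m; q_3 = 0.56 × 0.90 × 4.95 = 2.495 m³/s
w_4 = (19.0 − 13.2)/2 = 2.9 m; q_4 = 0.43 × 0.84 × 2.9 = 1.047 m³/s
w_5 = (21.2 − 17.1)/2 = 2.05 m; q_5 = 0.38 × 0.61 × 2.05 = 0.4752 m³/s
Stations 1, 6 contribute zero (depth or velocity is 0).
Q = Σ qᵢ = 8.437 m³/s

8.44 m³/s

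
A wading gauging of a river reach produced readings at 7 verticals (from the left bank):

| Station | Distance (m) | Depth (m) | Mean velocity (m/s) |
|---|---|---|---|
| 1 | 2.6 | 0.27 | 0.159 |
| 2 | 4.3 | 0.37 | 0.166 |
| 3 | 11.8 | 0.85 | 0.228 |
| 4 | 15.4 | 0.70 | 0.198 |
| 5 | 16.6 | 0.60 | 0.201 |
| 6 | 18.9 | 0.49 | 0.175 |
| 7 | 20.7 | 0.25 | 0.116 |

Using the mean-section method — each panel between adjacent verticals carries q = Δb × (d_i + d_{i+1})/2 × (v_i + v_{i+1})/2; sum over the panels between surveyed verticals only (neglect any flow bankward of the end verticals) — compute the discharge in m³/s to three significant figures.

2.07 m³/s

Panel 1-2: Δb = 1.7 m, d̄ = (0.27+0.37)/2 = 0.32, v̄ = (0.159+0.166)/2 = 0.1625 → q = 1.7×0.32×0.1625 = 0.08840 m³/s
Panel 2-3: Δb = 7.5 m, d̄ = (0.37+0.85)/2 = 0.61, v̄ = (0.166+0.228)/2 = 0.197 → q = 7.5×0.61×0.197 = 0.9013 m³/s
Panel 3-4: Δb = 3.6 m, d̄ = (0.85+0.70)/2 = 0.775, v̄ = (0.228+0.198)/2 = 0.213 → q = 3.6×0.775×0.213 = 0.5943 m³/s
Panel 4-5: Δb = 1.2 m, d̄ = (0.70+0.60)/2 = 0.65, v̄ = (0.198+0.201)/2 = 0.1995 → q = 1.2×0.65×0.1995 = 0.1556 m³/s
Panel 5-6: Δb = 2.3 m, d̄ = (0.60+0.49)/2 = 0.545, v̄ = (0.201+0.175)/2 = 0.188 → q = 2.3×0.545×0.188 = 0.2357 m³/s
Panel 6-7: Δb = 1.8 m, d̄ = (0.49+0.25)/2 = 0.37, v̄ = (0.175+0.116)/2 = 0.1455 → q = 1.8×0.37×0.1455 = 0.09690 m³/s
Q = Σ q = 2.072 m³/s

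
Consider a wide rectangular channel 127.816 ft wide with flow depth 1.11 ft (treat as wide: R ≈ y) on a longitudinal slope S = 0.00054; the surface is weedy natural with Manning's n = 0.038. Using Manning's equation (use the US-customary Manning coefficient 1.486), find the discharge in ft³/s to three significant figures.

A = b·y = 127.816 × 1.11 = 141.9 ft²
Wide channel: R ≈ y = 1.11 ft
Q = (1.486/n)·A·R^(2/3)·S^(1/2) = (1.486/0.038) × 141.9 × 1.110^(2/3) × 0.00054^(1/2) = 138.2 ft³/s

138 ft³/s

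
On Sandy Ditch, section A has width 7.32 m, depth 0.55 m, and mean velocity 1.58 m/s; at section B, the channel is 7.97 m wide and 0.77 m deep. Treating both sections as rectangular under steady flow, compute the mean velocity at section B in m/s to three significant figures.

1.04 m/s

Q = A₁V₁ = (7.32×0.55) × 1.58 = 6.361 m³/s
A₂ = 7.97 × 0.77 = 6.137 m²
V₂ = Q/A₂ = 6.361/6.137 = 1.037 m/s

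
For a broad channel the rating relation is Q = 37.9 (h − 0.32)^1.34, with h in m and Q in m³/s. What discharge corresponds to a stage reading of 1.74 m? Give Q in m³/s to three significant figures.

60.6 m³/s

Q = 37.9 × (1.74 − 0.32)^1.34 = 37.9 × 1.42^1.34 = 60.63 m³/s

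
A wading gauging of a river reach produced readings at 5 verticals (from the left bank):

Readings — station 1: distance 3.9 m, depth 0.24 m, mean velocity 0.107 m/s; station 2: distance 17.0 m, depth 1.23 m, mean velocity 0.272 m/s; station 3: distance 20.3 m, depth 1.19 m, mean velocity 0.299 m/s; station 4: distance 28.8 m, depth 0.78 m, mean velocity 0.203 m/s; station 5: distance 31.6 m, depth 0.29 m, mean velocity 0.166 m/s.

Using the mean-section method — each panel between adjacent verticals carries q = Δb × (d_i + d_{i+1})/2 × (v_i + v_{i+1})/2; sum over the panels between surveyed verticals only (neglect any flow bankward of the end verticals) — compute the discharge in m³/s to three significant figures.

Panel 1-2: Δb = 13.1 m, d̄ = (0.24+1.23)/2 = 0.735, v̄ = (0.107+0.272)/2 = 0.1895 → q = 13.1×0.735×0.1895 = 1.825 m³/s
Panel 2-3: Δb = 3.3 m, d̄ = (1.23+1.19)/2 = 1.21, v̄ = (0.272+0.299)/2 = 0.2855 → q = 3.3×1.21×0.2855 = 1.140 m³/s
Panel 3-4: Δb = 8.5 m, d̄ = (1.19+0.78)/2 = 0.985, v̄ = (0.299+0.203)/2 = 0.251 → q = 8.5×0.985×0.251 = 2.101 m³/s
Panel 4-5: Δb = 2.8 m, d̄ = (0.78+0.29)/2 = 0.535, v̄ = (0.203+0.166)/2 = 0.1845 → q = 2.8×0.535×0.1845 = 0.2764 m³/s
Q = Σ q = 5.342 m³/s

5.34 m³/s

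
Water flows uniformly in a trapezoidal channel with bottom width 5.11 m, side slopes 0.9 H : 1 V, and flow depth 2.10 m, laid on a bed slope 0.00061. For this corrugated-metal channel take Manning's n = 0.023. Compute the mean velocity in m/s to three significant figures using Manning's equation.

A = (b + z·y)·y = (5.11 + 0.9×2.10)×2.10 = 14.70 m²
P = b + 2y√(1+z²) = 5.11 + 2×2.10×√(1+0.9²) = 10.76 m
R = A/P = 14.70/10.76 = 1.366 m
Q = (1/n)·A·R^(2/3)·S^(1/2) = (1/0.023) × 14.70 × 1.366^(2/3) × 0.00061^(1/2) = 19.43 m³/s
V = Q/A = 19.43/14.70 = 1.322 m/s

1.32 m/s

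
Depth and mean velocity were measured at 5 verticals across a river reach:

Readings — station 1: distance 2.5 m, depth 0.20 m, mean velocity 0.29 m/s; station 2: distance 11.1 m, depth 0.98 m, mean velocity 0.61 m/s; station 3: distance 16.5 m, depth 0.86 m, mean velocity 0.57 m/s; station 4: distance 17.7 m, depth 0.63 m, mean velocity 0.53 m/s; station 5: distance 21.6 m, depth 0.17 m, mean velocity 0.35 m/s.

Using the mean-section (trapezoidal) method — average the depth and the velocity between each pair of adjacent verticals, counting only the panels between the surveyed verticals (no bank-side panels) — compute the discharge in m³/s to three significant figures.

Panel 1-2: Δb = 8.6 m, d̄ = (0.20+0.98)/2 = 0.59, v̄ = (0.29+0.61)/2 = 0.45 → q = 8.6×0.59×0.45 = 2.283 m³/s
Panel 2-3: Δb = 5.4 m, d̄ = (0.98+0.86)/2 = 0.92, v̄ = (0.61+0.57)/2 = 0.59 → q = 5.4×0.92×0.59 = 2.931 m³/s
Panel 3-4: Δb = 1.2 m, d̄ = (0.86+0.63)/2 = 0.745, v̄ = (0.57+0.53)/2 = 0.55 → q = 1.2×0.745×0.55 = 0.4917 m³/s
Panel 4-5: Δb = 3.9 m, d̄ = (0.63+0.17)/2 = 0.4, v̄ = (0.53+0.35)/2 = 0.44 → q = 3.9×0.4×0.44 = 0.6864 m³/s
Q = Σ q = 6.393 m³/s

6.39 m³/s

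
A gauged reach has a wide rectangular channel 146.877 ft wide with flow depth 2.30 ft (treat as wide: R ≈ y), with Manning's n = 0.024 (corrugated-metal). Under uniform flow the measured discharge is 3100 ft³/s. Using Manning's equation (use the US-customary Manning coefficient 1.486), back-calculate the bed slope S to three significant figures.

A = b·y = 146.877 × 2.30 = 337.8 ft²
Wide channel: R ≈ y = 2.30 ft
S = (Q·n / (1.486·A·R^(2/3)))² = (3100×0.024 / (1.486×337.8×1.742))² = 0.007235

0.00724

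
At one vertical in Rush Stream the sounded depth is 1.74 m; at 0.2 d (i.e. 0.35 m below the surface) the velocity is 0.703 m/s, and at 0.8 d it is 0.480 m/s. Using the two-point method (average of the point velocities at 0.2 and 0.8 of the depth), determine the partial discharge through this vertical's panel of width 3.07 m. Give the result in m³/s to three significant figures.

v̄ = (0.703 + 0.480) / 2 = 0.5915 m/s
q = v̄ × d × w = 0.5915 × 1.74 × 3.07 = 3.160 m³/s

3.16 m³/s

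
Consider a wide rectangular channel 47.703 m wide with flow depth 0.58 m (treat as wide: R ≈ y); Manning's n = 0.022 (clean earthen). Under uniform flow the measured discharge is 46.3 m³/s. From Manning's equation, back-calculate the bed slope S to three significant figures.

0.00280

A = b·y = 47.703 × 0.58 = 27.67 m²
Wide channel: R ≈ y = 0.58 m
S = (Q·n / (1·A·R^(2/3)))² = (46.3×0.022 / (1×27.67×0.6955))² = 0.002802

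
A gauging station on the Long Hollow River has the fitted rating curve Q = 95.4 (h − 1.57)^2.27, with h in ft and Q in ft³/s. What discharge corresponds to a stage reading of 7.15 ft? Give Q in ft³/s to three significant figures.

Q = 95.4 × (7.15 − 1.57)^2.27 = 95.4 × 5.58^2.27 = 4725 ft³/s

4730 ft³/s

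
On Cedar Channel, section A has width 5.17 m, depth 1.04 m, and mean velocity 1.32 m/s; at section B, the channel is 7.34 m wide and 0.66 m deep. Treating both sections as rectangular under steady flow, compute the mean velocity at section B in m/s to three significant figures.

1.47 m/s

Q = A₁V₁ = (5.17×1.04) × 1.32 = 7.097 m³/s
A₂ = 7.34 × 0.66 = 4.844 m²
V₂ = Q/A₂ = 7.097/4.844 = 1.465 m/s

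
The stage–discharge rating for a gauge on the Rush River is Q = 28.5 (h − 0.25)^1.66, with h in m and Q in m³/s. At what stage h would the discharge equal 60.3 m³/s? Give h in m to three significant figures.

h − h₀ = (Q/C)^(1/b) = (60.3/28.5)^(1/1.66) = 1.571 m
h = 0.25 + 1.571 = 1.821 m

1.82 m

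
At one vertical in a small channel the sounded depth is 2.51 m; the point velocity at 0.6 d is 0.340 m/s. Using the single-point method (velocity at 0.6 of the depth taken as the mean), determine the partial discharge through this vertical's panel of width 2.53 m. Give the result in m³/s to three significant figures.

v̄ = v₀.₆ = 0.340 m/s
q = v̄ × d × w = 0.3400 × 2.51 × 2.53 = 2.159 m³/s

2.16 m³/s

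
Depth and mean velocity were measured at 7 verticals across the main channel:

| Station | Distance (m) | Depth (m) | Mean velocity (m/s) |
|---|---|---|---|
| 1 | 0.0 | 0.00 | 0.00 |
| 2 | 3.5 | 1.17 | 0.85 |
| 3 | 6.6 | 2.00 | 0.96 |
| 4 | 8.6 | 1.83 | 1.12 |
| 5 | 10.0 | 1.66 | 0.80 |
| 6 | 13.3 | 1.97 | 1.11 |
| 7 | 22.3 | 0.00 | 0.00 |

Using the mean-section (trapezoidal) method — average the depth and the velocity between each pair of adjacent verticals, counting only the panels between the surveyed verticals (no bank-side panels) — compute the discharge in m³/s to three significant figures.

22.3 m³/s

Panel 1-2: Δb = 3.5 m, d̄ = (0.00+1.17)/2 = 0.585, v̄ = (0.00+0.85)/2 = 0.425 → q = 3.5×0.585×0.425 = 0.8702 m³/s
Panel 2-3: Δb = 3.1 m, d̄ = (1.17+2.00)/2 = 1.585, v̄ = (0.85+0.96)/2 = 0.905 → q = 3.1×1.585×0.905 = 4.447 m³/s
Panel 3-4: Δb = 2 m, d̄ = (2.00+1.83)/2 = 1.915, v̄ = (0.96+1.12)/2 = 1.04 → q = 2×1.915×1.04 = 3.983 m³/s
Panel 4-5: Δb = 1.4 m, d̄ = (1.83+1.66)/2 = 1.745, v̄ = (1.12+0.80)/2 = 0.96 → q = 1.4×1.745×0.96 = 2.345 m³/s
Panel 5-6: Δb = 3.3 m, d̄ = (1.66+1.97)/2 = 1.815, v̄ = (0.80+1.11)/2 = 0.955 → q = 3.3×1.815×0.955 = 5.720 m³/s
Panel 6-7: Δb = 9 m, d̄ = (1.97+0.00)/2 = 0.985, v̄ = (1.11+0.00)/2 = 0.555 → q = 9×0.985×0.555 = 4.920 m³/s
Q = Σ q = 22.29 m³/s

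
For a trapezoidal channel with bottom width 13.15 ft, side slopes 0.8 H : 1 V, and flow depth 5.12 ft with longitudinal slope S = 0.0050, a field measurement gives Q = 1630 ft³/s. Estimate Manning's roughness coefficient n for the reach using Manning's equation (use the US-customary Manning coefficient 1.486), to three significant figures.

0.0128

A = (b + z·y)·y = (13.15 + 0.8×5.12)×5.12 = 88.30 ft²
P = b + 2y√(1+z²) = 13.15 + 2×5.12×√(1+0.8²) = 26.26 ft
R = A/P = 88.30/26.26 = 3.362 ft
n = (1.486/Q)·A·R^(2/3)·S^(1/2) = (1.486/1630) × 88.30 × 2.244 × 0.07071 = 0.01277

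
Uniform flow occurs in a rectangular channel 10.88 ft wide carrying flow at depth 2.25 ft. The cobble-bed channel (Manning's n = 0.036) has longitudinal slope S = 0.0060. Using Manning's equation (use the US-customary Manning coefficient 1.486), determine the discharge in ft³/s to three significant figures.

107 ft³/s

A = b·y = 10.88 × 2.25 = 24.48 ft²
P = b + 2y = 10.88 + 2×2.25 = 15.38 ft
R = A/P = 24.48/15.38 = 1.592 ft
Q = (1.486/n)·A·R^(2/3)·S^(1/2) = (1.486/0.036) × 24.48 × 1.592^(2/3) × 0.0060^(1/2) = 106.7 ft³/s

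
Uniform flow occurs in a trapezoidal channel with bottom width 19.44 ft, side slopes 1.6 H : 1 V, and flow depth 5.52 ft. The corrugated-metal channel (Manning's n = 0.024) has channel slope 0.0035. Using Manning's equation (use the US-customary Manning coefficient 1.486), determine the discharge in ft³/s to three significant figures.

1410 ft³/s

A = (b + z·y)·y = (19.44 + 1.6×5.52)×5.52 = 156.1 ft²
P = b + 2y√(1+z²) = 19.44 + 2×5.52×√(1+1.6²) = 40.27 ft
R = A/P = 156.1/40.27 = 3.875 ft
Q = (1.486/n)·A·R^(2/3)·S^(1/2) = (1.486/0.024) × 156.1 × 3.875^(2/3) × 0.0035^(1/2) = 1410 ft³/s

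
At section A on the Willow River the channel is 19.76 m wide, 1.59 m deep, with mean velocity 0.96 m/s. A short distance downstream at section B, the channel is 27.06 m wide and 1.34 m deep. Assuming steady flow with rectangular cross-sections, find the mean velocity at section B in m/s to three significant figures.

0.832 m/s

Q = A₁V₁ = (19.76×1.59) × 0.96 = 30.16 m³/s
A₂ = 27.06 × 1.34 = 36.26 m²
V₂ = Q/A₂ = 30.16/36.26 = 0.8318 m/s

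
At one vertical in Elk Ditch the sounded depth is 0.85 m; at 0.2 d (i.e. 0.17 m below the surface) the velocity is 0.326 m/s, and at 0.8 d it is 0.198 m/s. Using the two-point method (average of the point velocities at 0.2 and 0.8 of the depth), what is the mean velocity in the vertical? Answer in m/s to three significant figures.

0.262 m/s

v̄ = (0.326 + 0.198) / 2 = 0.2620 m/s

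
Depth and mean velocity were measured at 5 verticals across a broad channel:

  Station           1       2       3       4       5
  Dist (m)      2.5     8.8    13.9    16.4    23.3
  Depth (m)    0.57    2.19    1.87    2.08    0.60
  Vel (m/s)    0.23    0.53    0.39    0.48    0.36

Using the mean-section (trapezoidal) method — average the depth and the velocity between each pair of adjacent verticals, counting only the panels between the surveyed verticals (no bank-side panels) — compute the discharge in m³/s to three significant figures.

14.1 m³/s

Panel 1-2: Δb = 6.3 m, d̄ = (0.57+2.19)/2 = 1.38, v̄ = (0.23+0.53)/2 = 0.38 → q = 6.3×1.38×0.38 = 3.304 m³/s
Panel 2-3: Δb = 5.1 m, d̄ = (2.19+1.87)/2 = 2.03, v̄ = (0.53+0.39)/2 = 0.46 → q = 5.1×2.03×0.46 = 4.762 m³/s
Panel 3-4: Δb = 2.5 m, d̄ = (1.87+2.08)/2 = 1.975, v̄ = (0.39+0.48)/2 = 0.435 → q = 2.5×1.975×0.435 = 2.148 m³/s
Panel 4-5: Δb = 6.9 m, d̄ = (2.08+0.60)/2 = 1.34, v̄ = (0.48+0.36)/2 = 0.42 → q = 6.9×1.34×0.42 = 3.883 m³/s
Q = Σ q = 14.10 m³/s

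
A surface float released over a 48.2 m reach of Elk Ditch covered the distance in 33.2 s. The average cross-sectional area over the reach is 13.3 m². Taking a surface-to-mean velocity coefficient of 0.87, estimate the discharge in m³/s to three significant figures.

16.8 m³/s

v_surface = L / t̄ = 48.2 / 33.2 = 1.452 m/s
v_mean = 0.87 × 1.452 = 1.263 m/s
Q = A × v_mean = 13.3 × 1.263 = 16.80 m³/s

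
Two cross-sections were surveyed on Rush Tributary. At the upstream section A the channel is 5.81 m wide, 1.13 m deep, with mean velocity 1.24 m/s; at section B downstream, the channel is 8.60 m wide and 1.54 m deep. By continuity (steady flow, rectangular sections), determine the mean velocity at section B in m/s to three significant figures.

Q = A₁V₁ = (5.81×1.13) × 1.24 = 8.141 m³/s
A₂ = 8.60 × 1.54 = 13.24 m²
V₂ = Q/A₂ = 8.141/13.24 = 0.6147 m/s

0.615 m/s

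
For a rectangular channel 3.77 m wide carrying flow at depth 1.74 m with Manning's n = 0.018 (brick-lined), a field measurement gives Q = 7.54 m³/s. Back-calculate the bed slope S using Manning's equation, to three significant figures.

A = b·y = 3.77 × 1.74 = 6.560 m²
P = b + 2y = 3.77 + 2×1.74 = 7.250 m
R = A/P = 6.560/7.250 = 0.9048 m
S = (Q·n / (1·A·R^(2/3)))² = (7.54×0.018 / (1×6.560×0.9355))² = 0.0004891

0.000489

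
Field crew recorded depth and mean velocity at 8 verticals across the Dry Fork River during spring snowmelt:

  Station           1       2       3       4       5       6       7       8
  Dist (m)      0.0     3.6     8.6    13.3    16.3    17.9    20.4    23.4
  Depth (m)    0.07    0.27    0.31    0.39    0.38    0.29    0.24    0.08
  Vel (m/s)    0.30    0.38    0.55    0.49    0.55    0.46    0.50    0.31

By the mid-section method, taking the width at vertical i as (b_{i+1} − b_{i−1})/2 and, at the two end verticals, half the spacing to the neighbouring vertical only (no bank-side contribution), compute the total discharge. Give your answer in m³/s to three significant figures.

3.16 m³/s

w_1 = (3.6 − 0.0)/2 = 1.8 m; q_1 = 0.30 × 0.07 × 1.8 = 0.03780 m³/s
w_2 = (8.6 − 0.0)/2 = 4.3 m; q_2 = 0.38 × 0.27 × 4.3 = 0.4412 m³/s
w_3 = (13.3 − 3.6)/2 = 4.85 m; q_3 = 0.55 × 0.31 × 4.85 = 0.8269 m³/s
w_4 = (16.3 − 8.6)/2 = 3.85 m; q_4 = 0.49 × 0.39 × 3.85 = 0.7357 m³/s
w_5 = (17.9 − 13.3)/2 = 2.3 m; q_5 = 0.55 × 0.38 × 2.3 = 0.4807 m³/s
w_6 = (20.4 − 16.3)/2 = 2.05 m; q_6 = 0.46 × 0.29 × 2.05 = 0.2735 m³/s
w_7 = (23.4 − 17.9)/2 = 2.75 m; q_7 = 0.50 × 0.24 × 2.75 = 0.3300 m³/s
w_8 = (23.4 − 20.4)/2 = 1.5 m; q_8 = 0.31 × 0.08 × 1.5 = 0.03720 m³/s
Q = Σ qᵢ = 3.163 m³/s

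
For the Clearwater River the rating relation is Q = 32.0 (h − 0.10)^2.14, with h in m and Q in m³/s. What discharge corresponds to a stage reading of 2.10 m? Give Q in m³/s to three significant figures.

141 m³/s

Q = 32.0 × (2.10 − 0.10)^2.14 = 32.0 × 2^2.14 = 141.0 m³/s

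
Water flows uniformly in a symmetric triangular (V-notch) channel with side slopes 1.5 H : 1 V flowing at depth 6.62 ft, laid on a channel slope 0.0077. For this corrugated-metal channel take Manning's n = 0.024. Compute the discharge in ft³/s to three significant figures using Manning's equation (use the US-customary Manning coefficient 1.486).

A = z·y² = 1.5×6.62² = 65.74 ft²
P = 2y√(1+z²) = 2×6.62×√(1+1.5²) = 23.87 ft
R = A/P = 65.74/23.87 = 2.754 ft
Q = (1.486/n)·A·R^(2/3)·S^(1/2) = (1.486/0.024) × 65.74 × 2.754^(2/3) × 0.0077^(1/2) = 701.7 ft³/s

702 ft³/s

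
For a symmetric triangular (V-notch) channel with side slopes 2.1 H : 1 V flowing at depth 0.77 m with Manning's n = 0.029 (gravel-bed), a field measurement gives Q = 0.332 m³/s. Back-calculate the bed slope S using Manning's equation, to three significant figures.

A = z·y² = 2.1×0.77² = 1.245 m²
P = 2y√(1+z²) = 2×0.77×√(1+2.1²) = 3.582 m
R = A/P = 1.245/3.582 = 0.3476 m
S = (Q·n / (1·A·R^(2/3)))² = (0.332×0.029 / (1×1.245×0.4944))² = 0.0002447

0.000245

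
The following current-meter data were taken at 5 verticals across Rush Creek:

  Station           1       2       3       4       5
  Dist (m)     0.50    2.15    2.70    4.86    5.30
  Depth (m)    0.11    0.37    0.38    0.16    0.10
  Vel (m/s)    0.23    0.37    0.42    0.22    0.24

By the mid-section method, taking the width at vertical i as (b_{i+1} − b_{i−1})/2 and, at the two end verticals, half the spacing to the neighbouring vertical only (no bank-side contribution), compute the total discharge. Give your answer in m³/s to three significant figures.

0.439 m³/s

w_1 = (2.15 − 0.50)/2 = 0.825 m; q_1 = 0.23 × 0.11 × 0.825 = 0.02087 m³/s
w_2 = (2.70 − 0.50)/2 = 1.1 m; q_2 = 0.37 × 0.37 × 1.1 = 0.1506 m³/s
w_3 = (4.86 − 2.15)/2 = 1.355 m; q_3 = 0.42 × 0.38 × 1.355 = 0.2163 m³/s
w_4 = (5.30 − 2.70)/2 = 1.3 m; q_4 = 0.22 × 0.16 × 1.3 = 0.04576 m³/s
w_5 = (5.30 − 4.86)/2 = 0.22 m; q_5 = 0.24 × 0.10 × 0.22 = 0.005280 m³/s
Q = Σ qᵢ = 0.4388 m³/s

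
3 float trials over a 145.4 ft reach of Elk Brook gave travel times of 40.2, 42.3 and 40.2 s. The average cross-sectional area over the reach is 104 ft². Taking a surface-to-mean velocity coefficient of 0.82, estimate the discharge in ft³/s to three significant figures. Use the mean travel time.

t̄ = (40.2 + 42.3 + 40.2) / 3 = 40.9 s
v_surface = L / t̄ = 145.4 / 40.9 = 3.555 ft/s
v_mean = 0.82 × 3.555 = 2.915 ft/s
Q = A × v_mean = 104 × 2.915 = 303.2 ft³/s

303 ft³/s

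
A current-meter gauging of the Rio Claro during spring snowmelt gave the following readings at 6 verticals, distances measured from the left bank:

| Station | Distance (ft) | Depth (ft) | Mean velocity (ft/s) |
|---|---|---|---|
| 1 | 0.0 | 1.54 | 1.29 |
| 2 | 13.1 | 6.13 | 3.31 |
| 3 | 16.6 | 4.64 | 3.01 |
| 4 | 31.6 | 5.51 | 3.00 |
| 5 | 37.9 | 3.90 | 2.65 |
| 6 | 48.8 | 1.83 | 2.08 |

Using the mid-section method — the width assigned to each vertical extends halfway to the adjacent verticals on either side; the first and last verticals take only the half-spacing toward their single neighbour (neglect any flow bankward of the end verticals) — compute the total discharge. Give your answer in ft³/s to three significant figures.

596 ft³/s

w_1 = (13.1 − 0.0)/2 = 6.55 ft; q_1 = 1.29 × 1.54 × 6.55 = 13.01 ft³/s
w_2 = (16.6 − 0.0)/2 = 8.3 ft; q_2 = 3.31 × 6.13 × 8.3 = 168.4 ft³/s
w_3 = (31.6 − 13.1)/2 = 9.25 ft; q_3 = 3.01 × 4.64 × 9.25 = 129.2 ft³/s
w_4 = (37.9 − 16.6)/2 = 10.65 ft; q_4 = 3.00 × 5.51 × 10.65 = 176.0 ft³/s
w_5 = (48.8 − 31.6)/2 = 8.6 ft; q_5 = 2.65 × 3.90 × 8.6 = 88.88 ft³/s
w_6 = (48.8 − 37.9)/2 = 5.45 ft; q_6 = 2.08 × 1.83 × 5.45 = 20.74 ft³/s
Q = Σ qᵢ = 596.3 ft³/s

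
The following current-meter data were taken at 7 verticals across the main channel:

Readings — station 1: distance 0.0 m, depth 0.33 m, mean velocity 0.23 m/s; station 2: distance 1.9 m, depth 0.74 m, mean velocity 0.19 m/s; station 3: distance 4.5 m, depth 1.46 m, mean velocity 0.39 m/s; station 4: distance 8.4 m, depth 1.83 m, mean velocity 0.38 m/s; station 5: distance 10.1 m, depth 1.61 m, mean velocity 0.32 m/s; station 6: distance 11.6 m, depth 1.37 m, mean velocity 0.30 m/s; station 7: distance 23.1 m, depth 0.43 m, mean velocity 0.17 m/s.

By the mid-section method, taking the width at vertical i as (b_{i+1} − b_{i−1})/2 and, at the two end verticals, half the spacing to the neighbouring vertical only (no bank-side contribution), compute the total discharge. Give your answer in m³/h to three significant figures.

29200 m³/h

w_1 = (1.9 − 0.0)/2 = 0.95 m; q_1 = 0.23 × 0.33 × 0.95 = 0.07211 m³/s
w_2 = (4.5 − 0.0)/2 = 2.25 m; q_2 = 0.19 × 0.74 × 2.25 = 0.3164 m³/s
w_3 = (8.4 − 1.9)/2 = 3.25 m; q_3 = 0.39 × 1.46 × 3.25 = 1.851 m³/s
w_4 = (10.1 − 4.5)/2 = 2.8 m; q_4 = 0.38 × 1.83 × 2.8 = 1.947 m³/s
w_5 = (11.6 − 8.4)/2 = 1.6 m; q_5 = 0.32 × 1.61 × 1.6 = 0.8243 m³/s
w_6 = (23.1 − 10.1)/2 = 6.5 m; q_6 = 0.30 × 1.37 × 6.5 = 2.672 m³/s
w_7 = (23.1 − 11.6)/2 = 5.75 m; q_7 = 0.17 × 0.43 × 5.75 = 0.4203 m³/s
Q = Σ qᵢ = 8.102 m³/s
= 8.102 × 3600 = 29170 m³/h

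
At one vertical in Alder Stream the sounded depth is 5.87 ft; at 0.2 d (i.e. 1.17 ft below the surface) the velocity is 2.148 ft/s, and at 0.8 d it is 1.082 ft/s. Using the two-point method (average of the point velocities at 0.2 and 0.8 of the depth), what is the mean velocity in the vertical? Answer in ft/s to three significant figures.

v̄ = (2.148 + 1.082) / 2 = 1.615 ft/s

1.62 ft/s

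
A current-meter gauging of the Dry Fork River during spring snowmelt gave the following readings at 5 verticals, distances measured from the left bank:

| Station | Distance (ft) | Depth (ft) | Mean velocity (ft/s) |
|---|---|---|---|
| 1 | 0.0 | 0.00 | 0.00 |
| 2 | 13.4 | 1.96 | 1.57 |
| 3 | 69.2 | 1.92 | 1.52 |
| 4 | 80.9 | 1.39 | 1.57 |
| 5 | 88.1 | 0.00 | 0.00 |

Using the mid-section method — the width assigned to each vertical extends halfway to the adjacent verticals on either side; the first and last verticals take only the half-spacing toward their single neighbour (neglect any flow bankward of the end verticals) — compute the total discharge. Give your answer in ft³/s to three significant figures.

w_2 = (69.2 − 0.0)/2 = 34.6 ft; q_2 = 1.57 × 1.96 × 34.6 = 106.5 ft³/s
w_3 = (80.9 − 13.4)/2 = 33.75 ft; q_3 = 1.52 × 1.92 × 33.75 = 98.50 ft³/s
w_4 = (88.1 − 69.2)/2 = 9.45 ft; q_4 = 1.57 × 1.39 × 9.45 = 20.62 ft³/s
Stations 1, 5 contribute zero (depth or velocity is 0).
Q = Σ qᵢ = 225.6 ft³/s

226 ft³/s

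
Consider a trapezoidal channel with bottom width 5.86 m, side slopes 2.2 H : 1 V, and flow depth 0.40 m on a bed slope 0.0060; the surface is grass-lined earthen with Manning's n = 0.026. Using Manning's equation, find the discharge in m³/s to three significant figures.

A = (b + z·y)·y = (5.86 + 2.2×0.40)×0.40 = 2.696 m²
P = b + 2y√(1+z²) = 5.86 + 2×0.40×√(1+2.2²) = 7.793 m
R = A/P = 2.696/7.793 = 0.3459 m
Q = (1/n)·A·R^(2/3)·S^(1/2) = (1/0.026) × 2.696 × 0.3459^(2/3) × 0.0060^(1/2) = 3.958 m³/s

3.96 m³/s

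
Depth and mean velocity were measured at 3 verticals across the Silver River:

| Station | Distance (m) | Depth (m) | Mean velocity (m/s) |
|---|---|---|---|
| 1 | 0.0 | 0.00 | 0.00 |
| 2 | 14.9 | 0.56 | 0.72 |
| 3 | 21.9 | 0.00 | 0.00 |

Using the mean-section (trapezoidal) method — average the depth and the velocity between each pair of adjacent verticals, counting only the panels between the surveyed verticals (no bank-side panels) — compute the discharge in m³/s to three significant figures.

2.21 m³/s

Panel 1-2: Δb = 14.9 m, d̄ = (0.00+0.56)/2 = 0.28, v̄ = (0.00+0.72)/2 = 0.36 → q = 14.9×0.28×0.36 = 1.502 m³/s
Panel 2-3: Δb = 7 m, d̄ = (0.56+0.00)/2 = 0.28, v̄ = (0.72+0.00)/2 = 0.36 → q = 7×0.28×0.36 = 0.7056 m³/s
Q = Σ q = 2.208 m³/s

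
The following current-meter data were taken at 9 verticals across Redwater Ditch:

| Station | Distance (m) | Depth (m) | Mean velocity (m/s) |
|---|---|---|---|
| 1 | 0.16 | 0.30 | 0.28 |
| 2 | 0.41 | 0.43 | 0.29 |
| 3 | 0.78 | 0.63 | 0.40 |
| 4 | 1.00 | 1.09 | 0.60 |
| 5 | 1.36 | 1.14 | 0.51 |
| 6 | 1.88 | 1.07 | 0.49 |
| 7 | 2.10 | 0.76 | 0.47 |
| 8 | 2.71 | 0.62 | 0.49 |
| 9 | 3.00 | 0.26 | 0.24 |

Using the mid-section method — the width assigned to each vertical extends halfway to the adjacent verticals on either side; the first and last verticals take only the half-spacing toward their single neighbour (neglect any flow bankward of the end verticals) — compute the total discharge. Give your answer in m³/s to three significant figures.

w_1 = (0.41 − 0.16)/2 = 0.125 m; q_1 = 0.28 × 0.30 × 0.125 = 0.01050 m³/s
w_2 = (0.78 − 0.16)/2 = 0.31 m; q_2 = 0.29 × 0.43 × 0.31 = 0.03866 m³/s
w_3 = (1.00 − 0.41)/2 = 0.295 m; q_3 = 0.40 × 0.63 × 0.295 = 0.07434 m³/s
w_4 = (1.36 − 0.78)/2 = 0.29 m; q_4 = 0.60 × 1.09 × 0.29 = 0.1897 m³/s
w_5 = (1.88 − 1.00)/2 = 0.44 m; q_5 = 0.51 × 1.14 × 0.44 = 0.2558 m³/s
w_6 = (2.10 − 1.36)/2 = 0.37 m; q_6 = 0.49 × 1.07 × 0.37 = 0.1940 m³/s
w_7 = (2.71 − 1.88)/2 = 0.415 m; q_7 = 0.47 × 0.76 × 0.415 = 0.1482 m³/s
w_8 = (3.00 − 2.10)/2 = 0.45 m; q_8 = 0.49 × 0.62 × 0.45 = 0.1367 m³/s
w_9 = (3.00 − 2.71)/2 = 0.145 m; q_9 = 0.24 × 0.26 × 0.145 = 0.009048 m³/s
Q = Σ qᵢ = 1.057 m³/s

1.06 m³/s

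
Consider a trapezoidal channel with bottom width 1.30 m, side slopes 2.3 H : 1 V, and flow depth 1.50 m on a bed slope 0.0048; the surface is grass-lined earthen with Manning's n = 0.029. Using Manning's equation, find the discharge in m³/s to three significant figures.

14.8 m³/s

A = (b + z·y)·y = (1.30 + 2.3×1.50)×1.50 = 7.125 m²
P = b + 2y√(1+z²) = 1.30 + 2×1.50×√(1+2.3²) = 8.824 m
R = A/P = 7.125/8.824 = 0.8075 m
Q = (1/n)·A·R^(2/3)·S^(1/2) = (1/0.029) × 7.125 × 0.8075^(2/3) × 0.0048^(1/2) = 14.76 m³/s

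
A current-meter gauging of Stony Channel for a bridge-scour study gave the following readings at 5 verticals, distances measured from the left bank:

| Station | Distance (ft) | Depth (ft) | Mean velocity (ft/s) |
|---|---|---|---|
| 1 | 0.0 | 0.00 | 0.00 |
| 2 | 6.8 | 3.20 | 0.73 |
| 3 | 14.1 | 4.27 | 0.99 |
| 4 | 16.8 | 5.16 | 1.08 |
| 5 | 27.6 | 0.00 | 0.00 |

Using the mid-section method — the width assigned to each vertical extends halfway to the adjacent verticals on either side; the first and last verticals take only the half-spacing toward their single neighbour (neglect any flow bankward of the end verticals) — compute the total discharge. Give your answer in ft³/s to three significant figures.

75.2 ft³/s

w_2 = (14.1 − 0.0)/2 = 7.05 ft; q_2 = 0.73 × 3.20 × 7.05 = 16.47 ft³/s
w_3 = (16.8 − 6.8)/2 = 5 ft; q_3 = 0.99 × 4.27 × 5 = 21.14 ft³/s
w_4 = (27.6 − 14.1)/2 = 6.75 ft; q_4 = 1.08 × 5.16 × 6.75 = 37.62 ft³/s
Stations 1, 5 contribute zero (depth or velocity is 0).
Q = Σ qᵢ = 75.22 ft³/s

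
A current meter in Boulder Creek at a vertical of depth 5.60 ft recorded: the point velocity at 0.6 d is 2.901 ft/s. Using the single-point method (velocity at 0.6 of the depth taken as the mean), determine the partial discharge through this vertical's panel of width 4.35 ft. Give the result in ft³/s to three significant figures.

v̄ = v₀.₆ = 2.901 ft/s
q = v̄ × d × w = 2.901 × 5.60 × 4.35 = 70.67 ft³/s

70.7 ft³/s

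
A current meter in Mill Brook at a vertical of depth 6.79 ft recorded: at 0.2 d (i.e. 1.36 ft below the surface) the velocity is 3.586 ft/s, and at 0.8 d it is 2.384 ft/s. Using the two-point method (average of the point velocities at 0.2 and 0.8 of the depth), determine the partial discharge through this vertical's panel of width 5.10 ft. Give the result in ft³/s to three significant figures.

103 ft³/s

v̄ = (3.586 + 2.384) / 2 = 2.985 ft/s
q = v̄ × d × w = 2.985 × 6.79 × 5.10 = 103.4 ft³/s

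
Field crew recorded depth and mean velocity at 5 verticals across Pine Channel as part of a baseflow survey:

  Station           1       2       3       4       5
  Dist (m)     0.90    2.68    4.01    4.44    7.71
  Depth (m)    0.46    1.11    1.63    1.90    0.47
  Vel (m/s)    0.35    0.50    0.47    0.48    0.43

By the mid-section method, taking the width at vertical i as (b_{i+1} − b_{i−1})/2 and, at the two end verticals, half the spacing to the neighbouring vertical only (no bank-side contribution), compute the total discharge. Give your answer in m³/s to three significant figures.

w_1 = (2.68 − 0.90)/2 = 0.89 m; q_1 = 0.35 × 0.46 × 0.89 = 0.1433 m³/s
w_2 = (4.01 − 0.90)/2 = 1.555 m; q_2 = 0.50 × 1.11 × 1.555 = 0.8630 m³/s
w_3 = (4.44 − 2.68)/2 = 0.88 m; q_3 = 0.47 × 1.63 × 0.88 = 0.6742 m³/s
w_4 = (7.71 − 4.01)/2 = 1.85 m; q_4 = 0.48 × 1.90 × 1.85 = 1.687 m³/s
w_5 = (7.71 − 4.44)/2 = 1.635 m; q_5 = 0.43 × 0.47 × 1.635 = 0.3304 m³/s
Q = Σ qᵢ = 3.698 m³/s

3.70 m³/s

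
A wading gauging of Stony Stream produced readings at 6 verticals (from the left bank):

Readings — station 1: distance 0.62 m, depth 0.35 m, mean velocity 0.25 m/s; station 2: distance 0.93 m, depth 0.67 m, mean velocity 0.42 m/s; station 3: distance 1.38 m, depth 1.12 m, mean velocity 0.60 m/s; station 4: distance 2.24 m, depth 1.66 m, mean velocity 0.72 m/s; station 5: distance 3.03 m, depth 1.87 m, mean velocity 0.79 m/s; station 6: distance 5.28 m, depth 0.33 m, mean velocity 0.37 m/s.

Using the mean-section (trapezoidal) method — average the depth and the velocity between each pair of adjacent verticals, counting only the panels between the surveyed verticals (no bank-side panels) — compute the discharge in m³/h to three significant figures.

12700 m³/h

Panel 1-2: Δb = 0.31 m, d̄ = (0.35+0.67)/2 = 0.51, v̄ = (0.25+0.42)/2 = 0.335 → q = 0.31×0.51×0.335 = 0.05296 m³/s
Panel 2-3: Δb = 0.45 m, d̄ = (0.67+1.12)/2 = 0.895, v̄ = (0.42+0.60)/2 = 0.51 → q = 0.45×0.895×0.51 = 0.2054 m³/s
Panel 3-4: Δb = 0.86 m, d̄ = (1.12+1.66)/2 = 1.39, v̄ = (0.60+0.72)/2 = 0.66 → q = 0.86×1.39×0.66 = 0.7890 m³/s
Panel 4-5: Δb = 0.79 m, d̄ = (1.66+1.87)/2 = 1.765, v̄ = (0.72+0.79)/2 = 0.755 → q = 0.79×1.765×0.755 = 1.053 m³/s
Panel 5-6: Δb = 2.25 m, d̄ = (1.87+0.33)/2 = 1.1, v̄ = (0.79+0.37)/2 = 0.58 → q = 2.25×1.1×0.58 = 1.436 m³/s
Q = Σ q = 3.536 m³/s
= 3.536 × 3600 = 12730 m³/h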